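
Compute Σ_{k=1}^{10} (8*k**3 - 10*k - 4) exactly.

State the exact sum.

Step 1: r(k) = (5*k - 4*(k + 1)**3 + 7)/(-4*k**3 + 5*k + 2).
So A=1 and B=1, with C=k**3 - 5*k/4 - 1/2.
Need (1)·f(k+1) − (1)·f(k) = k**3 - 5*k/4 - 1/2.
d = 4 from the (0,0,3) case.
Solve for f: f(k) = k*(2*k**3 - 4*k**2 - 3*k + 1)/8 (degree 4 ≤ 4).
So s_k = (B(k−1)f/C)·t_k = (k*(2*k**3 - 4*k**2 - 3*k + 1)/(2*(2*k + 1)*(2*k**2 - k - 2)))·t_k = k*(2*k**3 - 4*k**2 - 3*k + 1).
Δs = 8*k**3 - 10*k - 4, as required.
Telescoping: Σ = s_(11) − s_(1) = 23606 − (-4) = 23610.

Σ = 23610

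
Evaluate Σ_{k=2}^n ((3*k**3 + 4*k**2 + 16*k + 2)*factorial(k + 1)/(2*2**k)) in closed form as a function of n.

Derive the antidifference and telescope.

Step 1: r(k) = (3*k**4 + 19*k**3 + 59*k**2 + 91*k + 50)/(2*(3*k**3 + 4*k**2 + 16*k + 2)).
So A=k/2 + 1 and B=1, with C=k**3 + 4*k**2/3 + 16*k/3 + 2/3.
Key eq: (k/2 + 1)·f(k+1) = (1)·f(k) + (k**3 + 4*k**2/3 + 16*k/3 + 2/3).
From deg A=1, deg B=0, deg C=3: d=2.
Coefficient equations give f(k) = 2*(3*k**2 - 2*k + 3)/3.
Certificate R = B(k−1)f/C = 2*(3*k**2 - 2*k + 3)/(3*k**3 + 4*k**2 + 16*k + 2) gives s_k = (3*k**2 - 2*k + 3)*factorial(k + 1)/2**k.
Check: Δs_k = (3*k**3 + 4*k**2 + 16*k + 2)*factorial(k + 1)/(2*2**k). ✓
Evaluate: s_(n+1) = 2**(-n - 1)*(3*n**2 + 4*n + 4)*factorial(n + 2); subtract s_(2) = 33/2 ⇒ S(n) = 2**(-n - 1)*(-33*2**n + 3*n**4*factorial(n) + 13*n**3*factorial(n) + 22*n**2*factorial(n) + 20*n*factorial(n) + 8*factorial(n)).

S(n) = 2**(-n - 1)*(-33*2**n + 3*n**4*factorial(n) + 13*n**3*factorial(n) + 22*n**2*factorial(n) + 20*n*factorial(n) + 8*factorial(n))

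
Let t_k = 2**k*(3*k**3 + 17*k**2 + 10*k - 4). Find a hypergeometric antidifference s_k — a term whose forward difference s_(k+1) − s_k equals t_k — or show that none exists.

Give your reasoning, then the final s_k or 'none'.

r(k) = 2*(3*k**3 + 26*k**2 + 53*k + 26)/(3*k**3 + 17*k**2 + 10*k - 4) after simplifying.
Factor: A=2; B=1; C=k**3 + 17*k**2/3 + 10*k/3 - 4/3.
Need (2)·f(k+1) − (1)·f(k) = k**3 + 17*k**2/3 + 10*k/3 - 4/3.
From deg A=0, deg B=0, deg C=3: d=3.
Solving with deg f ≤ 3: f(k) = k*(k + 1)*(3*k - 4)/3.
Get s_k = R·t_k = 2**k*k*(3*k**2 - k - 4) with R(k) = B(k−1)f(k)/C(k) = k*(3*k - 4)/(3*k**2 + 14*k - 4).
Δs = 2**k*(3*k**3 + 17*k**2 + 10*k - 4), as required.

s_k = 2**k*k*(3*k**2 - k - 4)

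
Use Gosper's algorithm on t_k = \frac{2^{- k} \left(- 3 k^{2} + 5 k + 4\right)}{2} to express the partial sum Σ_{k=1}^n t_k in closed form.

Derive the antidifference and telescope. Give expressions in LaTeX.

S(n) = 2^{- n - 1} \left(- 2^{n + 2} + 3 n^{2} + 7 n + 4\right)

t_(k+1)/t_k = (3*k**2 + k - 6)/(2*(3*k**2 - 5*k - 4)).
So A=1/2 and B=1, with C=k**2 - 5*k/3 - 4/3.
f must satisfy (1/2)·f(k+1) − (1)·f(k) = k**2 - 5*k/3 - 4/3.
deg f ≤ 2 (via 0,0,2).
Coefficient equations give f(k) = -2*k*(3*k + 1)/3.
Then R = B(k−1)f/C = -2*k*(3*k + 1)/(3*k**2 - 5*k - 4), so s_k = R(k)·t_k = k*(3*k + 1)/2**k.
s_(k+1) − s_k = (-3*k**2 + 5*k + 4)/(2*2**k) = t_k.
s_(n+1) = 2**(-n - 1)*(3*n**2 + 7*n + 4) and s_(1) = 2, so S(n) = 2**(-n - 1)*(-2**(n + 2) + 3*n**2 + 7*n + 4).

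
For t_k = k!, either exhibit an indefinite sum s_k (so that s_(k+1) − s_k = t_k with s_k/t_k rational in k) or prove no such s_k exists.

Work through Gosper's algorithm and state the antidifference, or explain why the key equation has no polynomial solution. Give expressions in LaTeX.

Step 1: r(k) = k + 1.
Gosper form: A/B · C(k+1)/C(k) with A=k + 1, B=1, C=1.
Key eq: (k + 1)·f(k+1) = (1)·f(k) + (1).
From deg A=1, deg B=0, deg C=0: d=-1.
Negative degree bound (-1): no f exists, t_k not Gosper-summable.

none (Gosper's algorithm certifies no s_k)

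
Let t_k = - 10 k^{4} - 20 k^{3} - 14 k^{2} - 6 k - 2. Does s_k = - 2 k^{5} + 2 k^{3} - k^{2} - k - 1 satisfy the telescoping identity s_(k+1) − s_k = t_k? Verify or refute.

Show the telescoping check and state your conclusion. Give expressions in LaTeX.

s_(k+1) = -k - 2*(k + 1)**5 + 2*(k + 1)**3 - (k + 1)**2 - 2
s_(k+1) − s_k = -10*k**4 - 20*k**3 - 14*k**2 - 6*k - 2
(s_(k+1) − s_k) − t_k = 0

valid (s_(k+1) − s_k reduces to t_k)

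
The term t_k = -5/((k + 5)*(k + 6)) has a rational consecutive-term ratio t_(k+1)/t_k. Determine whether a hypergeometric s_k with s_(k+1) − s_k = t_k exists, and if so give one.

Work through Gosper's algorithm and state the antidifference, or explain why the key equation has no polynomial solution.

s_k = -k/(k + 5)

Step 1: r(k) = (k + 5)/(k + 7).
Factor: A=k + 5; B=k + 7; C=1.
Solve (k + 5)·f(k+1) − (k + 6)·f(k) = 1.
Degrees (1,1,0) ⇒ d ≤ 1.
Match coefficients ⇒ f(k) = k/5.
Then R = B(k−1)f/C = k*(k + 6)/5, so s_k = R(k)·t_k = -k/(k + 5).
Δs = -5/(k**2 + 11*k + 30), as required.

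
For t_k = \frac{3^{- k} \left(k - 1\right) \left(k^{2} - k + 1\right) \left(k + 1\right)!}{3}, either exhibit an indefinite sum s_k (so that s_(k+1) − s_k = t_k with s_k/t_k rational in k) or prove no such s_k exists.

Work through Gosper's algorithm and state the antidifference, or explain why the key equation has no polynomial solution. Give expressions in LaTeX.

Step 1: r(k) = -k*(k + 2)*(k - (k + 1)**2)/(3*(k - 1)*(k**2 - k + 1)).
Normal form (A,B,C) = (k/3 + 2/3, 1, k**3 - 2*k**2 + 2*k - 1).
Solve (k/3 + 2/3)·f(k+1) − (1)·f(k) = k**3 - 2*k**2 + 2*k - 1.
Bound: deg f ≤ 2.
Solve for f: f(k) = 3*(k**2 - 3*k - 3) (degree 2 ≤ 2).
Get s_k = R·t_k = (k**2 - 3*k - 3)*factorial(k + 1)/3**k with R(k) = B(k−1)f(k)/C(k) = 3*(k**2 - 3*k - 3)/((k - 1)*(k**2 - k + 1)).
Δs = (k - 1)*(k**2 - k + 1)*factorial(k + 1)/(3*3**k), as required.

s_k = 3^{- k} \left(k^{2} - 3 k - 3\right) \left(k + 1\right)!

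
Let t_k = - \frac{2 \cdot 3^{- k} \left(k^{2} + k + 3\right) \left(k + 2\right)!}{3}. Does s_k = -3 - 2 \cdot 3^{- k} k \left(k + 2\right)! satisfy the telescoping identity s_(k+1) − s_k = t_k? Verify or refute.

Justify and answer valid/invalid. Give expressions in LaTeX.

s_(k+1) = -2*3**(-k - 1)*(k + 1)*factorial(k + 3) - 3
s_(k+1) − s_k = -2*(k**2 + k + 3)*factorial(k + 2)/(3*3**k)
(s_(k+1) − s_k) − t_k = 0

Valid — Δs_k = t_k.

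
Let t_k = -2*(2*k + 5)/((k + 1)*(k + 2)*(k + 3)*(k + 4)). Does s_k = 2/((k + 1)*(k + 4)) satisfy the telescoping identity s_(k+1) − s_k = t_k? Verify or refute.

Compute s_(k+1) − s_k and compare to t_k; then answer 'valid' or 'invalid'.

s_(k+1) = 2/((k + 2)*(k + 5))
s_(k+1) − s_k = 4*(-k - 3)/(k**4 + 12*k**3 + 49*k**2 + 78*k + 40)
(s_(k+1) − s_k) − t_k = 2*(3*k + 7)/(k**5 + 15*k**4 + 85*k**3 + 225*k**2 + 274*k + 120)

Invalid: residual 2*(3*k + 7)/(k**5 + 15*k**4 + 85*k**3 + 225*k**2 + 274*k + 120) ≠ 0.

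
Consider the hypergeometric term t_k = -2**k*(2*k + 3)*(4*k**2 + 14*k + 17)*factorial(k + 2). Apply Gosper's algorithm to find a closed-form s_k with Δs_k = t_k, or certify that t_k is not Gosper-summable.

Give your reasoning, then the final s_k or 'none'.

Step 1: r(k) = 2*(8*k**4 + 88*k**3 + 372*k**2 + 715*k + 525)/(8*k**3 + 40*k**2 + 76*k + 51).
A = 2*k + 6, B = 1, C = k**3 + 5*k**2 + 19*k/2 + 51/8.
Key eq: (2*k + 6)·f(k+1) = (1)·f(k) + (k**3 + 5*k**2 + 19*k/2 + 51/8).
Degrees (1,0,3) ⇒ d ≤ 2.
Solving with deg f ≤ 2: f(k) = (4*k**2 + 2*k + 3)/8.
So s_k = (B(k−1)f/C)·t_k = ((4*k**2 + 2*k + 3)/((2*k + 3)*(4*k**2 + 14*k + 17)))·t_k = -2**k*(4*k**2 + 2*k + 3)*factorial(k + 2).
s_(k+1) − s_k = -2**k*(2*k + 3)*(4*k**2 + 14*k + 17)*factorial(k + 2) = t_k.

s_k = -2**k*(4*k**2 + 2*k + 3)*factorial(k + 2)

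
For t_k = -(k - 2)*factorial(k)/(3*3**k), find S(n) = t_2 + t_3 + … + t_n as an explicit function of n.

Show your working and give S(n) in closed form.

S(n) = 2/9 - factorial(n + 1)/(3*3**n)

Ratio r(k) = (k**2 - 1)/(3*(k - 2)).
Gosper form: A/B · C(k+1)/C(k) with A=k/3 + 1/3, B=1, C=k - 2.
Set up (k/3 + 1/3)·f(k+1) − (1)·f(k) − (k - 2) = 0.
d = 0 from the (1,0,1) case.
A polynomial solution: f(k) = 3.
Get s_k = R·t_k = -factorial(k)/3**k with R(k) = B(k−1)f(k)/C(k) = 3/(k - 2).
Δs = -(k - 2)*factorial(k)/(3*3**k), as required.
s_(n+1) = -3**(-n - 1)*factorial(n + 1) and s_(2) = -2/9, so S(n) = 2/9 - factorial(n + 1)/(3*3**n).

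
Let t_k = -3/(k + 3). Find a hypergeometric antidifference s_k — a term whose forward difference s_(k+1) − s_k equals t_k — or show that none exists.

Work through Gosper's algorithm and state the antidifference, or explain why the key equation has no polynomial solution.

none — t_k is not Gosper-summable

Ratio r(k) = (k + 3)/(k + 4).
Normal form (A,B,C) = (k + 3, k + 4, 1).
Solve (k + 3)·f(k+1) − (k + 3)·f(k) = 1.
From deg A=1, deg B=1, deg C=0: d=0.
Write f(k) = c0. Then LHS − RHS = -1, requiring -1 = 0: contradictory. No certificate.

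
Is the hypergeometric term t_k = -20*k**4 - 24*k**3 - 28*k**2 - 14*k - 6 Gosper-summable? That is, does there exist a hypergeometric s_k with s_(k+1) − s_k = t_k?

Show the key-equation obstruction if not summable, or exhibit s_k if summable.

Yes. s_k = k*(-4*k**4 + 4*k**3 - 4*k**2 + k - 3).

Ratio r(k) = (10*k**4 + 52*k**3 + 110*k**2 + 111*k + 46)/(10*k**4 + 12*k**3 + 14*k**2 + 7*k + 3).
Normal form (A,B,C) = (1, 1, k**4 + 6*k**3/5 + 7*k**2/5 + 7*k/10 + 3/10).
f must satisfy (1)·f(k+1) − (1)·f(k) = k**4 + 6*k**3/5 + 7*k**2/5 + 7*k/10 + 3/10.
Degrees (0,0,4) ⇒ d ≤ 5.
Solve for f: f(k) = k*(4*k**4 - 4*k**3 + 4*k**2 - k + 3)/20 (degree 5 ≤ 5).
So s_k = (B(k−1)f/C)·t_k = (k*(4*k**4 - 4*k**3 + 4*k**2 - k + 3)/(2*(10*k**4 + 12*k**3 + 14*k**2 + 7*k + 3)))·t_k = k*(-4*k**4 + 4*k**3 - 4*k**2 + k - 3).
s_(k+1) − s_k = -20*k**4 - 24*k**3 - 28*k**2 - 14*k - 6 = t_k.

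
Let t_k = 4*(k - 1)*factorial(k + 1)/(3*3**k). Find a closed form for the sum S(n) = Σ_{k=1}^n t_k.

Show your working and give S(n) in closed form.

S(n) = -8/3 + 4*factorial(n + 2)/(3*3**n)

Compute t_(k+1)/t_k: get k*(k + 2)/(3*(k - 1)).
Normal form (A,B,C) = (k/3 + 2/3, 1, k - 1).
Solve (k/3 + 2/3)·f(k+1) − (1)·f(k) = k - 1.
Bound: deg f ≤ 0.
Solve for f: f(k) = 3 (degree 0 ≤ 0).
Get s_k = R·t_k = 4*factorial(k + 1)/3**k with R(k) = B(k−1)f(k)/C(k) = 3/(k - 1).
Δs = 4*(k - 1)*factorial(k + 1)/(3*3**k), as required.
Telescope: S(n) = s_(n+1) − s_(1) = 4*3**(-n - 1)*factorial(n + 2) − (8/3) = -8/3 + 4*factorial(n + 2)/(3*3**n).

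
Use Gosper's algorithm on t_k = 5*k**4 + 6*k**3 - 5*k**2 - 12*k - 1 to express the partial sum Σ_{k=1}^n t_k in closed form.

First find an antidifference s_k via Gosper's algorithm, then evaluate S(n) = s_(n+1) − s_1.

S(n) = n*(n**4 + 4*n**3 + 3*n**2 - 7*n - 8)

Step 1: r(k) = (5*k**4 + 26*k**3 + 43*k**2 + 16*k - 7)/(5*k**4 + 6*k**3 - 5*k**2 - 12*k - 1).
So A=1 and B=1, with C=k**4 + 6*k**3/5 - k**2 - 12*k/5 - 1/5.
Key eq: (1)·f(k+1) = (1)·f(k) + (k**4 + 6*k**3/5 - k**2 - 12*k/5 - 1/5).
Bound: deg f ≤ 5.
Solve for f: f(k) = k*(k**4 - k**3 - 3*k**2 - 2*k + 4)/5 (degree 5 ≤ 5).
Get s_k = R·t_k = k*(k**4 - k**3 - 3*k**2 - 2*k + 4) with R(k) = B(k−1)f(k)/C(k) = k*(k**4 - k**3 - 3*k**2 - 2*k + 4)/(5*k**4 + 6*k**3 - 5*k**2 - 12*k - 1).
s_(k+1) − s_k = 5*k**4 + 6*k**3 - 5*k**2 - 12*k - 1 = t_k.
s_(n+1) = n**5 + 4*n**4 + 3*n**3 - 7*n**2 - 8*n - 1 and s_(1) = -1, so S(n) = n*(n**4 + 4*n**3 + 3*n**2 - 7*n - 8).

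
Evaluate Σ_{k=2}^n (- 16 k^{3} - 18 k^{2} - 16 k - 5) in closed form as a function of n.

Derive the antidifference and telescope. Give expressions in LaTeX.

S(n) = - 4 n^{4} - 14 n^{3} - 21 n^{2} - 16 n + 55

Compute t_(k+1)/t_k: get (16*k**3 + 66*k**2 + 100*k + 55)/(16*k**3 + 18*k**2 + 16*k + 5).
Gosper form: A/B · C(k+1)/C(k) with A=1, B=1, C=k**3 + 9*k**2/8 + k + 5/16.
Solve (1)·f(k+1) − (1)·f(k) = k**3 + 9*k**2/8 + k + 5/16.
d = 4 from the (0,0,3) case.
Match coefficients ⇒ f(k) = k**2*(4*k**2 - 2*k + 3)/16.
Certificate R = B(k−1)f/C = k**2*(4*k**2 - 2*k + 3)/(16*k**3 + 18*k**2 + 16*k + 5) gives s_k = k**2*(-4*k**2 + 2*k - 3).
Check: Δs_k = -16*k**3 - 18*k**2 - 16*k - 5. ✓
Σ_(k=2)^n t_k = s_(n+1) − s_(2) = (-4*n**4 - 14*n**3 - 21*n**2 - 16*n - 5) − (-60), i.e. -4*n**4 - 14*n**3 - 21*n**2 - 16*n + 55.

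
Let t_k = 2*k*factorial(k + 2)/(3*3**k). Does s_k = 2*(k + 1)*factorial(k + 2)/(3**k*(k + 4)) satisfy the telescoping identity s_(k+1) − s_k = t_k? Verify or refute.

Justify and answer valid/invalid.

s_(k+1) = 2*(k + 2)*factorial(k + 3)/(3*3**k*(k + 5))
s_(k+1) − s_k = 2*(k**3 + 6*k**2 + 8*k + 9)*factorial(k + 2)/(3*3**k*(k + 4)*(k + 5))
(s_(k+1) − s_k) − t_k = -2*(k**2 + 4*k - 3)*factorial(k + 2)/(3**k*(k + 4)*(k + 5))

Invalid: residual -2*(k**2 + 4*k - 3)*factorial(k + 2)/(3**k*(k + 4)*(k + 5)) ≠ 0.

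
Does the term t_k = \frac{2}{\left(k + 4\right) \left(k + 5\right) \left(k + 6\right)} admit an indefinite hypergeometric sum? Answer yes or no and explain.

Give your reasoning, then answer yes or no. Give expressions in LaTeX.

Compute t_(k+1)/t_k: get (k + 4)/(k + 7).
Take A(k)=k + 4, B(k)=k + 7, C(k)=1.
Set up (k + 4)·f(k+1) − (k + 6)·f(k) − (1) = 0.
Degrees (1,1,0) ⇒ d ≤ 2.
Match coefficients ⇒ f(k) = k*(k + 9)/40.
Then R = B(k−1)f/C = k*(k + 6)*(k + 9)/40, so s_k = R(k)·t_k = k*(k + 9)/(20*(k + 4)*(k + 5)).
s_(k+1) − s_k = 2/(k**3 + 15*k**2 + 74*k + 120) = t_k.

Yes. s_k = \frac{k \left(k + 9\right)}{20 \left(k + 4\right) \left(k + 5\right)}.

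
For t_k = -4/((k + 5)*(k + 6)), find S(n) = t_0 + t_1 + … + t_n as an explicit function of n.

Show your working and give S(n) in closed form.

S(n) = 4*(-n - 1)/(5*(n + 6))

t_(k+1)/t_k = (k + 5)/(k + 7).
So A=k + 5 and B=k + 7, with C=1.
Solve (k + 5)·f(k+1) − (k + 6)·f(k) = 1.
From deg A=1, deg B=1, deg C=0: d=1.
Solving with deg f ≤ 1: f(k) = k/5.
Get s_k = R·t_k = -4*k/(5*k + 25) with R(k) = B(k−1)f(k)/C(k) = k*(k + 6)/5.
s_(k+1) − s_k = -4/(k**2 + 11*k + 30) = t_k.
Evaluate: s_(n+1) = 4*(-n - 1)/(5*(n + 6)); subtract s_(0) = 0 ⇒ S(n) = 4*(-n - 1)/(5*(n + 6)).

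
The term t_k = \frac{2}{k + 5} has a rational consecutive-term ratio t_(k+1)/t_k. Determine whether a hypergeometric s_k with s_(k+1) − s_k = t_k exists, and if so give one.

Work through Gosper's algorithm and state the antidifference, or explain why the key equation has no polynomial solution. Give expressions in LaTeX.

The ratio is (k + 5)/(k + 6).
Gosper form: A/B · C(k+1)/C(k) with A=k + 5, B=k + 6, C=1.
f must satisfy (k + 5)·f(k+1) − (k + 5)·f(k) = 1.
deg f ≤ 0 (via 1,1,0).
Generic f = c0 gives residual -1; -1 = 0 cannot hold, so t_k is not Gosper-summable.

not Gosper-summable; s_k does not exist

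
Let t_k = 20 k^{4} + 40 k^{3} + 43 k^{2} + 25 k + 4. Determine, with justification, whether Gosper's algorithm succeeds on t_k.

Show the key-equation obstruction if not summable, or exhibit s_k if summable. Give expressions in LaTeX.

Yes. s_k = k \left(4 k^{4} + k^{2} + k - 2\right).

Step 1: r(k) = (20*k**4 + 120*k**3 + 283*k**2 + 311*k + 132)/(20*k**4 + 40*k**3 + 43*k**2 + 25*k + 4).
Normal form (A,B,C) = (1, 1, k**4 + 2*k**3 + 43*k**2/20 + 5*k/4 + 1/5).
f must satisfy (1)·f(k+1) − (1)·f(k) = k**4 + 2*k**3 + 43*k**2/20 + 5*k/4 + 1/5.
Degrees (0,0,4) ⇒ d ≤ 5.
Coefficient equations give f(k) = k*(4*k**4 + k**2 + k - 2)/20.
Then R = B(k−1)f/C = k*(4*k**4 + k**2 + k - 2)/(20*k**4 + 40*k**3 + 43*k**2 + 25*k + 4), so s_k = R(k)·t_k = k*(4*k**4 + k**2 + k - 2).
Verify: 20*k**4 + 40*k**3 + 43*k**2 + 25*k + 4 matches t_k.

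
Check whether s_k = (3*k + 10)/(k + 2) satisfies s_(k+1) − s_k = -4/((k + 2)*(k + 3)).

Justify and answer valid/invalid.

s_(k+1) = (3*k + 13)/(k + 3)
s_(k+1) − s_k = -4/(k**2 + 5*k + 6)
(s_(k+1) − s_k) − t_k = 0

valid; difference matches t_k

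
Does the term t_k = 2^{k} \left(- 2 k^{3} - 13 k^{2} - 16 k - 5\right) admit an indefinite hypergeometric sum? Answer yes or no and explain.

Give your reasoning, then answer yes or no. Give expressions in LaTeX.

Yes. s_k = 2^{k} \left(- 2 k^{3} - k^{2} + 1\right).

The ratio is 2*(2*k**3 + 19*k**2 + 48*k + 36)/(2*k**3 + 13*k**2 + 16*k + 5).
A = 2, B = 1, C = k**3 + 13*k**2/2 + 8*k + 5/2.
Solve (2)·f(k+1) − (1)·f(k) = k**3 + 13*k**2/2 + 8*k + 5/2.
deg f ≤ 3 (via 0,0,3).
A polynomial solution: f(k) = (2*k**3 + k**2 - 1)/2.
Then R = B(k−1)f/C = (2*k**3 + k**2 - 1)/((k + 1)*(k + 5)*(2*k + 1)), so s_k = R(k)·t_k = 2**k*(-2*k**3 - k**2 + 1).
Check: Δs_k = 2**k*(-2*k**3 - 13*k**2 - 16*k - 5). ✓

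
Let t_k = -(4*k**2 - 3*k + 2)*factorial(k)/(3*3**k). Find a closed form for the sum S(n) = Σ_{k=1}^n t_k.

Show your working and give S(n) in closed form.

S(n) = 3**(-n - 1)*(5*3**n - 4*n**2*factorial(n) - 9*n*factorial(n) - 5*factorial(n))

Step 1: r(k) = (4*k**3 + 9*k**2 + 8*k + 3)/(3*(4*k**2 - 3*k + 2)).
Normal form (A,B,C) = (k/3 + 1/3, 1, k**2 - 3*k/4 + 1/2).
Set up (k/3 + 1/3)·f(k+1) − (1)·f(k) − (k**2 - 3*k/4 + 1/2) = 0.
d = 1 from the (1,0,2) case.
Solving with deg f ≤ 1: f(k) = 3*(4*k + 1)/4.
Get s_k = R·t_k = -(4*k + 1)*factorial(k)/3**k with R(k) = B(k−1)f(k)/C(k) = 3*(4*k + 1)/(4*k**2 - 3*k + 2).
Verify: -(4*k**2 - 3*k + 2)*factorial(k)/(3*3**k) matches t_k.
Σ_(k=1)^n t_k = s_(n+1) − s_(1) = (-3**(-n - 1)*(4*n + 5)*factorial(n + 1)) − (-5/3), i.e. 3**(-n - 1)*(5*3**n - 4*n**2*factorial(n) - 9*n*factorial(n) - 5*factorial(n)).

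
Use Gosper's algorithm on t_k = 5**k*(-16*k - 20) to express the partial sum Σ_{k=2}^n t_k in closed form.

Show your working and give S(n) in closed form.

S(n) = -20*5**n*n - 20*5**n + 200

Compute t_(k+1)/t_k: get 5*(4*k + 9)/(4*k + 5).
So A=5 and B=1, with C=k + 5/4.
Solve (5)·f(k+1) − (1)·f(k) = k + 5/4.
deg f ≤ 1 (via 0,0,1).
Solving with deg f ≤ 1: f(k) = k/4.
So s_k = (B(k−1)f/C)·t_k = (k/(4*k + 5))·t_k = -4*5**k*k.
s_(k+1) − s_k = 5**k*(-16*k - 20) = t_k.
Σ_(k=2)^n t_k = s_(n+1) − s_(2) = (20*5**n*(-n - 1)) − (-200), i.e. -20*5**n*n - 20*5**n + 200.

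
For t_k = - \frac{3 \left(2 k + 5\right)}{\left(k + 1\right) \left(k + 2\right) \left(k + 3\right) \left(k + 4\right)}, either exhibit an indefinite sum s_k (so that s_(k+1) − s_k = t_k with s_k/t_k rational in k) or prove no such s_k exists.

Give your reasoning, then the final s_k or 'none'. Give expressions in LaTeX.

s_k = \frac{k \left(- k - 4\right)}{k^{2} + 4 k + 3}

r(k) = (k + 1)*(2*k + 7)/((k + 5)*(2*k + 5)) after simplifying.
Factor: A=k + 1; B=k + 5; C=k + 5/2.
Solve (k + 1)·f(k+1) − (k + 4)·f(k) = k + 5/2.
deg f ≤ 3 (via 1,1,1).
Coefficient equations give f(k) = k*(k + 2)*(k + 4)/6.
Certificate R = B(k−1)f/C = k*(k + 2)*(k + 4)**2/(3*(2*k + 5)) gives s_k = k*(-k - 4)/(k**2 + 4*k + 3).
Check: Δs_k = 3*(-2*k - 5)/(k**4 + 10*k**3 + 35*k**2 + 50*k + 24). ✓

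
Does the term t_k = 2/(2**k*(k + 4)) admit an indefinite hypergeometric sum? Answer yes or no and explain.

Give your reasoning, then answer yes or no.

No; the degree bound rules out any f.

t_(k+1)/t_k = (k + 4)/(2*(k + 5)).
Normal form (A,B,C) = (k/2 + 2, k + 5, 1).
Need (k/2 + 2)·f(k+1) − (k + 4)·f(k) = 1.
Degrees (1,1,0) ⇒ d ≤ -1.
deg f ≤ -1 is impossible — no certificate.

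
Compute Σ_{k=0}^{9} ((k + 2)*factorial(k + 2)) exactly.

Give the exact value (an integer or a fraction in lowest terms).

Compute t_(k+1)/t_k: get (k + 3)**2/(k + 2).
A = k + 3, B = 1, C = k + 2.
Set up (k + 3)·f(k+1) − (1)·f(k) − (k + 2) = 0.
d = 0 from the (1,0,1) case.
Coefficient equations give f(k) = 1.
Certificate R = B(k−1)f/C = 1/(k + 2) gives s_k = factorial(k + 2).
Check: Δs_k = (k + 2)*factorial(k + 2). ✓
Telescoping: Σ = s_(10) − s_(0) = 479001600 − (2) = 479001598.

Σ = 479001598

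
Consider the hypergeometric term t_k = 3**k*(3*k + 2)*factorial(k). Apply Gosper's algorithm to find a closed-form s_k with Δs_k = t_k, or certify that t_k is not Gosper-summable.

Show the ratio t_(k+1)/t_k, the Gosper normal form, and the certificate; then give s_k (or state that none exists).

s_k = 3**k*factorial(k)

The ratio is 3*(k + 1)*(3*k + 5)/(3*k + 2).
Normal form (A,B,C) = (3*k + 3, 1, k + 2/3).
Key eq: (3*k + 3)·f(k+1) = (1)·f(k) + (k + 2/3).
From deg A=1, deg B=0, deg C=1: d=0.
A polynomial solution: f(k) = 1/3.
Certificate R = B(k−1)f/C = 1/(3*k + 2) gives s_k = 3**k*factorial(k).
s_(k+1) − s_k = 3**k*(3*k + 2)*factorial(k) = t_k.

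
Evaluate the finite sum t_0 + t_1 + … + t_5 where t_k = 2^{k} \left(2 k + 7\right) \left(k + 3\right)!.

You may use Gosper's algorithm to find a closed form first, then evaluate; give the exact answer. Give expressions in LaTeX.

Σ = 23224314

r(k) = 2*(k + 4)*(2*k + 9)/(2*k + 7) after simplifying.
Normal form (A,B,C) = (2*k + 8, 1, k + 7/2).
f must satisfy (2*k + 8)·f(k+1) − (1)·f(k) = k + 7/2.
Degrees (1,0,1) ⇒ d ≤ 0.
A polynomial solution: f(k) = 1/2.
Then R = B(k−1)f/C = 1/(2*k + 7), so s_k = R(k)·t_k = 2**k*factorial(k + 3).
Δs = 2**k*(2*k + 7)*factorial(k + 3), as required.
Evaluate s at k=6 and k=0: 23224320 and 6; difference 23224314.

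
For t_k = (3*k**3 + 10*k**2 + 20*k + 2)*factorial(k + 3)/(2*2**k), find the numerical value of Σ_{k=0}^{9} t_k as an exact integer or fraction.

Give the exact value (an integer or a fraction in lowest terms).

Σ = 1696619931

r(k) = (3*k**4 + 31*k**3 + 125*k**2 + 231*k + 140)/(2*(3*k**3 + 10*k**2 + 20*k + 2)) after simplifying.
Factor: A=k/2 + 2; B=1; C=k**3 + 10*k**2/3 + 20*k/3 + 2/3.
Solve (k/2 + 2)·f(k+1) − (1)·f(k) = k**3 + 10*k**2/3 + 20*k/3 + 2/3.
deg f ≤ 2 (via 1,0,3).
Solving with deg f ≤ 2: f(k) = 2*(k - 1)*(3*k + 1)/3.
Then R = B(k−1)f/C = 2*(k - 1)*(3*k + 1)/(3*k**3 + 10*k**2 + 20*k + 2), so s_k = R(k)·t_k = (k - 1)*(3*k + 1)*factorial(k + 3)/2**k.
Check: Δs_k = (3*k**3 + 10*k**2 + 20*k + 2)*factorial(k + 3)/(2*2**k). ✓
Σ_(k=0)^(9) t_k = s_(10) − s_(0) = 1696619925 − (-6) = 1696619931.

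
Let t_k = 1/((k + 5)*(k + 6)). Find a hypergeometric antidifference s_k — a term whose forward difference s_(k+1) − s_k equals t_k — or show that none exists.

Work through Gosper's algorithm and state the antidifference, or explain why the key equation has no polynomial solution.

The ratio is (k + 5)/(k + 7).
A = k + 5, B = k + 7, C = 1.
Set up (k + 5)·f(k+1) − (k + 6)·f(k) − (1) = 0.
d = 1 from the (1,1,0) case.
Solving with deg f ≤ 1: f(k) = k/5.
R(k) = B(k−1)·f(k)/C(k) = k*(k + 6)/5; s_k = R·t_k = k/(5*(k + 5)).
s_(k+1) − s_k = 1/(k**2 + 11*k + 30) = t_k.

s_k = k/(5*(k + 5))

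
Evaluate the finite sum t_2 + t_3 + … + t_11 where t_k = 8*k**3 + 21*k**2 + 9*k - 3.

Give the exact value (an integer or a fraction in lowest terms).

t_(k+1)/t_k = (8*k**3 + 45*k**2 + 75*k + 35)/(8*k**3 + 21*k**2 + 9*k - 3).
Take A(k)=1, B(k)=1, C(k)=k**3 + 21*k**2/8 + 9*k/8 - 3/8.
Solve (1)·f(k+1) − (1)·f(k) = k**3 + 21*k**2/8 + 9*k/8 - 3/8.
From deg A=0, deg B=0, deg C=3: d=4.
Coefficient equations give f(k) = k*(k + 2)*(2*k**2 - k - 2)/8.
Certificate R = B(k−1)f/C = k*(k + 2)*(2*k**2 - k - 2)/(8*k**3 + 21*k**2 + 9*k - 3) gives s_k = k*(2*k**3 + 3*k**2 - 4*k - 4).
Δs = 8*k**3 + 21*k**2 + 9*k - 3, as required.
Evaluate s at k=12 and k=2: 46032 and 32; difference 46000.

Σ = 46000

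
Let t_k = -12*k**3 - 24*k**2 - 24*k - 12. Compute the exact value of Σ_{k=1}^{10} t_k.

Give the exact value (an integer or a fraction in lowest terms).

Σ = -46980

Ratio r(k) = (k**3 + 5*k**2 + 9*k + 6)/(k**3 + 2*k**2 + 2*k + 1).
Normal form (A,B,C) = (1, 1, k**3 + 2*k**2 + 2*k + 1).
Solve (1)·f(k+1) − (1)·f(k) = k**3 + 2*k**2 + 2*k + 1.
deg f ≤ 4 (via 0,0,3).
Solve for f: f(k) = k*(k + 1)*(3*k**2 - k + 4)/12 (degree 4 ≤ 4).
Then R = B(k−1)f/C = k*(3*k**2 - k + 4)/(12*(k**2 + k + 1)), so s_k = R(k)·t_k = k*(-3*k**3 - 2*k**2 - 3*k - 4).
Verify: -12*k**3 - 24*k**2 - 24*k - 12 matches t_k.
Σ_(k=1)^(10) t_k = s_(11) − s_(1) = -46992 − (-12) = -46980.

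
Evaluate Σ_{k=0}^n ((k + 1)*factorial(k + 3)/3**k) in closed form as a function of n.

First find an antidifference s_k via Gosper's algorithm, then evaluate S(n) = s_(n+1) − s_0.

Step 1: r(k) = (k + 2)*(k + 4)/(3*(k + 1)).
A = k/3 + 4/3, B = 1, C = k + 1.
f must satisfy (k/3 + 4/3)·f(k+1) − (1)·f(k) = k + 1.
d = 0 from the (1,0,1) case.
Solve for f: f(k) = 3 (degree 0 ≤ 0).
So s_k = (B(k−1)f/C)·t_k = (3/(k + 1))·t_k = 3**(1 - k)*factorial(k + 3).
Δs = (k + 1)*factorial(k + 3)/3**k, as required.
Σ_(k=0)^n t_k = s_(n+1) − s_(0) = (factorial(n + 4)/3**n) − (18), i.e. -18 + factorial(n + 4)/3**n.

S(n) = -18 + factorial(n + 4)/3**n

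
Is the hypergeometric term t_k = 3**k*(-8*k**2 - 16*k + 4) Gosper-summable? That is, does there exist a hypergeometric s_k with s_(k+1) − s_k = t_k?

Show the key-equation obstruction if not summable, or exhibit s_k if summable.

Yes. s_k = 3**k*(-4*k**2 + 4*k + 2).

Ratio r(k) = 3*(2*k**2 + 8*k + 5)/(2*k**2 + 4*k - 1).
Take A(k)=3, B(k)=1, C(k)=k**2 + 2*k - 1/2.
Key eq: (3)·f(k+1) = (1)·f(k) + (k**2 + 2*k - 1/2).
deg f ≤ 2 (via 0,0,2).
Solve for f: f(k) = (2*k**2 - 2*k - 1)/4 (degree 2 ≤ 2).
R(k) = B(k−1)·f(k)/C(k) = (2*k**2 - 2*k - 1)/(2*(2*k**2 + 4*k - 1)); s_k = R·t_k = 3**k*(-4*k**2 + 4*k + 2).
Δs = 3**k*(-8*k**2 - 16*k + 4), as required.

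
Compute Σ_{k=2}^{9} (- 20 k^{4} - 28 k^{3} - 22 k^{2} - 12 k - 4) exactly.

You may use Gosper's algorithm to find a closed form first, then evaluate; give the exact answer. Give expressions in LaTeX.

Σ = -370120

Step 1: r(k) = (10*k**4 + 54*k**3 + 113*k**2 + 110*k + 43)/(10*k**4 + 14*k**3 + 11*k**2 + 6*k + 2).
Normal form (A,B,C) = (1, 1, k**4 + 7*k**3/5 + 11*k**2/10 + 3*k/5 + 1/5).
Set up (1)·f(k+1) − (1)·f(k) − (k**4 + 7*k**3/5 + 11*k**2/10 + 3*k/5 + 1/5) = 0.
Degrees (0,0,4) ⇒ d ≤ 5.
Solve for f: f(k) = k*(4*k**4 - 3*k**3 + 2*k + 1)/20 (degree 5 ≤ 5).
Get s_k = R·t_k = k*(-4*k**4 + 3*k**3 - 2*k - 1) with R(k) = B(k−1)f(k)/C(k) = k*(4*k**4 - 3*k**3 + 2*k + 1)/(2*(10*k**4 + 14*k**3 + 11*k**2 + 6*k + 2)).
s_(k+1) − s_k = -20*k**4 - 28*k**3 - 22*k**2 - 12*k - 4 = t_k.
Σ_(k=2)^(9) t_k = s_(10) − s_(2) = -370210 − (-90) = -370120.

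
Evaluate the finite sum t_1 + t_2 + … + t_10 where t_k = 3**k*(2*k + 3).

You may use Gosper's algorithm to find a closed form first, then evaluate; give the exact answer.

Σ = 1948614

Compute t_(k+1)/t_k: get 3*(2*k + 5)/(2*k + 3).
Normal form (A,B,C) = (3, 1, k + 3/2).
Key eq: (3)·f(k+1) = (1)·f(k) + (k + 3/2).
Bound: deg f ≤ 1.
Coefficient equations give f(k) = k/2.
Certificate R = B(k−1)f/C = k/(2*k + 3) gives s_k = 3**k*k.
Δs = 3**k*(2*k + 3), as required.
Sum = s_(11) − s_(1); s_(11) = 1948617, s_(1) = 3 ⇒ 1948614.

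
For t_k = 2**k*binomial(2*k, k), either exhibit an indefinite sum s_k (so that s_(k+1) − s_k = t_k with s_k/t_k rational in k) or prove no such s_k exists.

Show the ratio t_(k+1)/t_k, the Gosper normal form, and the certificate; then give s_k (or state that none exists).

Step 1: r(k) = 4*(2*k + 1)/(k + 1).
Factor: A=8*k + 4; B=k + 1; C=1.
Solve (8*k + 4)·f(k+1) − (k)·f(k) = 1.
d = -1 from the (1,1,0) case.
deg f ≤ -1 is impossible — no certificate.

none — t_k is not Gosper-summable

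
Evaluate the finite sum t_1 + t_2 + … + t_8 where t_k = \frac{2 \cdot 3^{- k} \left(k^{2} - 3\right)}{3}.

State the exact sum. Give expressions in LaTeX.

Ratio r(k) = ((k + 1)**2 - 3)/(3*(k**2 - 3)).
Gosper form: A/B · C(k+1)/C(k) with A=1/3, B=1, C=k**2 - 3.
f must satisfy (1/3)·f(k+1) − (1)·f(k) = k**2 - 3.
d = 2 from the (0,0,2) case.
Solve for f: f(k) = -3*(k - 1)*(k + 2)/2 (degree 2 ≤ 2).
Certificate R = B(k−1)f/C = -3*(k - 1)*(k + 2)/(2*(k**2 - 3)) gives s_k = (-k**2 - k + 2)/3**k.
Verify: 2*(k**2 - 3)/(3*3**k) matches t_k.
Sum = s_(9) − s_(1); s_(9) = -88/19683, s_(1) = 0 ⇒ -88/19683.

Σ = -88/19683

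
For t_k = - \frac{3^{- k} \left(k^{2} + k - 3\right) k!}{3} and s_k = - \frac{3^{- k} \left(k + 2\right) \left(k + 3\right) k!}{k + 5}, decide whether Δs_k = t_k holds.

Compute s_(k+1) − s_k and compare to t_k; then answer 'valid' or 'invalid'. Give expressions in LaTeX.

Invalid: residual \frac{2 \cdot 3^{- k} \left(k^{3} + 6 k^{2} - k - 21\right) k!}{3 \left(k + 5\right) \left(k + 6\right)} ≠ 0.

s_(k+1) = -(k + 3)*(k + 4)*factorial(k + 1)/(3*3**k*(k + 6))
s_(k+1) − s_k = -(k + 3)*(k**3 + 7*k**2 + 5*k - 16)*factorial(k)/(3*3**k*(k + 5)*(k + 6))
(s_(k+1) − s_k) − t_k = 2*(k**3 + 6*k**2 - k - 21)*factorial(k)/(3*3**k*(k + 5)*(k + 6))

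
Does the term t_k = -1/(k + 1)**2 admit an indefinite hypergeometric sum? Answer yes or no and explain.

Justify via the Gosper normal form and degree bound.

No; the coefficient equations for f are inconsistent.

r(k) = (k + 1)**2/(k + 2)**2 after simplifying.
Normal form (A,B,C) = (k**2 + 2*k + 1, k**2 + 4*k + 4, 1).
Need (k**2 + 2*k + 1)·f(k+1) − (k**2 + 2*k + 1)·f(k) = 1.
deg f ≤ 0 (via 2,2,0).
f = c0 ⇒ A·f(k+1) − B(k−1)·f(k) − C = -1. The system {-1 = 0} is inconsistent; no antidifference.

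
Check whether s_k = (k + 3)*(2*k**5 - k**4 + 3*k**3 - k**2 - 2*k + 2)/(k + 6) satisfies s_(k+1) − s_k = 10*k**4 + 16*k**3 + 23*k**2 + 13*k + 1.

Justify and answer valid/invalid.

Invalid: residual 3*(-8*k**5 - 77*k**4 - 116*k**3 - 152*k**2 - 81*k - 4)/(k**2 + 13*k + 42) ≠ 0.

s_(k+1) = (2*k**6 + 17*k**5 + 55*k**4 + 98*k**3 + 99*k**2 + 47*k + 12)/(k + 7)
s_(k+1) − s_k = 2*(5*k**6 + 61*k**5 + 210*k**4 + 318*k**3 + 340*k**2 + 158*k + 15)/(k**2 + 13*k + 42)
(s_(k+1) − s_k) − t_k = 3*(-8*k**5 - 77*k**4 - 116*k**3 - 152*k**2 - 81*k - 4)/(k**2 + 13*k + 42)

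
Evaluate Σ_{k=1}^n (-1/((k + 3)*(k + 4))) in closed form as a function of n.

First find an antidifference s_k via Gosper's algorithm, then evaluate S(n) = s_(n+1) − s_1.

S(n) = -n/(4*n + 16)

The ratio is (k + 3)/(k + 5).
So A=k + 3 and B=k + 5, with C=1.
Set up (k + 3)·f(k+1) − (k + 4)·f(k) − (1) = 0.
deg f ≤ 1 (via 1,1,0).
Match coefficients ⇒ f(k) = k/3.
Certificate R = B(k−1)f/C = k*(k + 4)/3 gives s_k = -k/(3*k + 9).
Check: Δs_k = -1/(k**2 + 7*k + 12). ✓
Σ_(k=1)^n t_k = s_(n+1) − s_(1) = ((-n - 1)/(3*(n + 4))) − (-1/12), i.e. -n/(4*n + 16).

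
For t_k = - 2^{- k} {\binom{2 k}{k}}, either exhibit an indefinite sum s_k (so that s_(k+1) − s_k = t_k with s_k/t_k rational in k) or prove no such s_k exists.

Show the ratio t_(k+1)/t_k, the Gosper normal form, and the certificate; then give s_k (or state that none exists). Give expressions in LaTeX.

none — t_k is not Gosper-summable

r(k) = (2*k + 1)/(k + 1) after simplifying.
Factor: A=2*k + 1; B=k + 1; C=1.
Key eq: (2*k + 1)·f(k+1) = (k)·f(k) + (1).
d = -1 from the (1,1,0) case.
Negative degree bound (-1): no f exists, t_k not Gosper-summable.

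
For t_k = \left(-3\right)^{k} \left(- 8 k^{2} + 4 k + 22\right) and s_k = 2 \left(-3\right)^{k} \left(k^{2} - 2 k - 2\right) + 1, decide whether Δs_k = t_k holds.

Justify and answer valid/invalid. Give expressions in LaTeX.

s_(k+1) = 6*(-3)**k*(2*k - (k + 1)**2 + 4) + 1
s_(k+1) − s_k = (-3)**k*(-8*k**2 + 4*k + 22)
(s_(k+1) − s_k) − t_k = 0

Valid — Δs_k = t_k.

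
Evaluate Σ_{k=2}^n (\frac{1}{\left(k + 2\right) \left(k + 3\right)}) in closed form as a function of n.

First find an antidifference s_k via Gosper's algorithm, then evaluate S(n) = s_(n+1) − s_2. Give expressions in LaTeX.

S(n) = \frac{n - 1}{4 \left(n + 3\right)}

Compute t_(k+1)/t_k: get (k + 2)/(k + 4).
Take A(k)=k + 2, B(k)=k + 4, C(k)=1.
Solve (k + 2)·f(k+1) − (k + 3)·f(k) = 1.
deg f ≤ 1 (via 1,1,0).
Coefficient equations give f(k) = k/2.
So s_k = (B(k−1)f/C)·t_k = (k*(k + 3)/2)·t_k = k/(2*(k + 2)).
s_(k+1) − s_k = 1/(k**2 + 5*k + 6) = t_k.
Σ_(k=2)^n t_k = s_(n+1) − s_(2) = ((n + 1)/(2*(n + 3))) − (1/4), i.e. (n - 1)/(4*(n + 3)).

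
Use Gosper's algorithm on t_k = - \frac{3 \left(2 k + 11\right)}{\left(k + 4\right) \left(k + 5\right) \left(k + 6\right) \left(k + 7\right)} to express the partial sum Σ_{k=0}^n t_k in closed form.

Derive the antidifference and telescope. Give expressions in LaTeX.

Ratio r(k) = (k + 4)*(2*k + 13)/((k + 8)*(2*k + 11)).
So A=k + 4 and B=k + 8, with C=k + 11/2.
Need (k + 4)·f(k+1) − (k + 7)·f(k) = k + 11/2.
From deg A=1, deg B=1, deg C=1: d=3.
Solving with deg f ≤ 3: f(k) = k*(k + 5)*(k + 10)/48.
So s_k = (B(k−1)f/C)·t_k = (k*(k + 5)*(k + 7)*(k + 10)/(24*(2*k + 11)))·t_k = k*(-k - 10)/(8*(k**2 + 10*k + 24)).
Δs = 3*(-2*k - 11)/(k**4 + 22*k**3 + 179*k**2 + 638*k + 840), as required.
Σ_(k=0)^n t_k = s_(n+1) − s_(0) = ((-n**2 - 12*n - 11)/(8*(n**2 + 12*n + 35))) − (0), i.e. (-n**2 - 12*n - 11)/(8*(n**2 + 12*n + 35)).

S(n) = \frac{- n^{2} - 12 n - 11}{8 \left(n^{2} + 12 n + 35\right)}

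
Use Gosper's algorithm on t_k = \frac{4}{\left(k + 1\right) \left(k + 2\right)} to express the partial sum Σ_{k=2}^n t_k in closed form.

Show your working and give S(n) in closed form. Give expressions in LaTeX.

S(n) = \frac{4 \left(n - 1\right)}{3 \left(n + 2\right)}

t_(k+1)/t_k = (k + 1)/(k + 3).
Take A(k)=k + 1, B(k)=k + 3, C(k)=1.
f must satisfy (k + 1)·f(k+1) − (k + 2)·f(k) = 1.
Bound: deg f ≤ 1.
Solving with deg f ≤ 1: f(k) = k.
Then R = B(k−1)f/C = k*(k + 2), so s_k = R(k)·t_k = 4*k/(k + 1).
Δs = 4/(k**2 + 3*k + 2), as required.
Σ_(k=2)^n t_k = s_(n+1) − s_(2) = (4*(n + 1)/(n + 2)) − (8/3), i.e. 4*(n - 1)/(3*(n + 2)).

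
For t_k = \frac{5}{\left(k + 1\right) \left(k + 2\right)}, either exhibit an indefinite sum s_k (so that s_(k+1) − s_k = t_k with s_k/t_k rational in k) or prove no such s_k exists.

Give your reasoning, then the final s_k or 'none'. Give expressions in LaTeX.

Compute t_(k+1)/t_k: get (k + 1)/(k + 3).
Normal form (A,B,C) = (k + 1, k + 3, 1).
Key eq: (k + 1)·f(k+1) = (k + 2)·f(k) + (1).
From deg A=1, deg B=1, deg C=0: d=1.
Solving with deg f ≤ 1: f(k) = k.
R(k) = B(k−1)·f(k)/C(k) = k*(k + 2); s_k = R·t_k = 5*k/(k + 1).
Δs = 5/(k**2 + 3*k + 2), as required.

s_k = \frac{5 k}{k + 1}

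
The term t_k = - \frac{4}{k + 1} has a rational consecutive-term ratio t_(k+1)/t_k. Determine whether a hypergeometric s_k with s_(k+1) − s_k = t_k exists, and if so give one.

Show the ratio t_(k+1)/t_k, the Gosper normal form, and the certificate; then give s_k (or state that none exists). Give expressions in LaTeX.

r(k) = (k + 1)/(k + 2) after simplifying.
Take A(k)=k + 1, B(k)=k + 2, C(k)=1.
f must satisfy (k + 1)·f(k+1) − (k + 1)·f(k) = 1.
deg f ≤ 0 (via 1,1,0).
Put f(k) = c0: A·f(k+1) − B(k−1)·f(k) − C = -1; need -1 = 0 — inconsistent ⇒ no f, not summable.

no hypergeometric antidifference exists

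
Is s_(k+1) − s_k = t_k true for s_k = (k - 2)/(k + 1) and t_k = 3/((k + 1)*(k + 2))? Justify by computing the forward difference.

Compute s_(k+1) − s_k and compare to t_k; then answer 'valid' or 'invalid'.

s_(k+1) = (k - 1)/(k + 2)
s_(k+1) − s_k = 3/(k**2 + 3*k + 2)
(s_(k+1) − s_k) − t_k = 0

valid (s_(k+1) − s_k reduces to t_k)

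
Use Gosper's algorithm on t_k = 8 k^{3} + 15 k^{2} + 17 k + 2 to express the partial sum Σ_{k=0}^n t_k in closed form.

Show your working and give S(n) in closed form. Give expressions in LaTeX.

t_(k+1)/t_k = (8*k**3 + 39*k**2 + 71*k + 42)/(8*k**3 + 15*k**2 + 17*k + 2).
Take A(k)=1, B(k)=1, C(k)=k**3 + 15*k**2/8 + 17*k/8 + 1/4.
Key eq: (1)·f(k+1) = (1)·f(k) + (k**3 + 15*k**2/8 + 17*k/8 + 1/4).
d = 4 from the (0,0,3) case.
Solve for f: f(k) = k*(2*k**3 + k**2 + 3*k - 4)/8 (degree 4 ≤ 4).
Certificate R = B(k−1)f/C = k*(2*k**3 + k**2 + 3*k - 4)/(8*k**3 + 15*k**2 + 17*k + 2) gives s_k = k*(2*k**3 + k**2 + 3*k - 4).
Check: Δs_k = 8*k**3 + 15*k**2 + 17*k + 2. ✓
Evaluate: s_(n+1) = 2*n**4 + 9*n**3 + 18*n**2 + 13*n + 2; subtract s_(0) = 0 ⇒ S(n) = 2*n**4 + 9*n**3 + 18*n**2 + 13*n + 2.

S(n) = 2 n^{4} + 9 n^{3} + 18 n^{2} + 13 n + 2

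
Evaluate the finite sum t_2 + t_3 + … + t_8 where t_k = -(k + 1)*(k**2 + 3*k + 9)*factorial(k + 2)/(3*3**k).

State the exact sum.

Σ = -16752824/81

Step 1: r(k) = (k + 2)*(k + 3)*(3*k + (k + 1)**2 + 12)/(3*(k + 1)*(k**2 + 3*k + 9)).
A = k/3 + 1, B = 1, C = k**3 + 4*k**2 + 12*k + 9.
Solve (k/3 + 1)·f(k+1) − (1)·f(k) = k**3 + 4*k**2 + 12*k + 9.
From deg A=1, deg B=0, deg C=3: d=2.
A polynomial solution: f(k) = 3*(k**2 + 2*k + 3).
R(k) = B(k−1)·f(k)/C(k) = 3*(k**2 + 2*k + 3)/((k + 1)*(k**2 + 3*k + 9)); s_k = R·t_k = -(k**2 + 2*k + 3)*factorial(k + 2)/3**k.
Check: Δs_k = -(k + 1)*(k**2 + 3*k + 9)*factorial(k + 2)/(3*3**k). ✓
Telescoping: Σ = s_(9) − s_(2) = -16755200/81 − (-88/3) = -16752824/81.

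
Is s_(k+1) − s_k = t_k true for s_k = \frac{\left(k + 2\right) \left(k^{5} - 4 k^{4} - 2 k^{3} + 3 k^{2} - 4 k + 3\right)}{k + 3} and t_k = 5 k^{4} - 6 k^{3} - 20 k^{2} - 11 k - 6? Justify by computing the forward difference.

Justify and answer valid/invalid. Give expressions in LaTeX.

s_(k+1) = (k**6 + 4*k**5 - 5*k**4 - 41*k**3 - 66*k**2 - 48*k - 9)/(k + 4)
s_(k+1) − s_k = (5*k**6 + 25*k**5 - 15*k**4 - 187*k**3 - 249*k**2 - 139*k - 51)/(k**2 + 7*k + 12)
(s_(k+1) − s_k) − t_k = (-4*k**5 - 13*k**4 + 36*k**3 + 74*k**2 + 35*k + 21)/(k**2 + 7*k + 12)

Invalid: residual \frac{- 4 k^{5} - 13 k^{4} + 36 k^{3} + 74 k^{2} + 35 k + 21}{k^{2} + 7 k + 12} ≠ 0.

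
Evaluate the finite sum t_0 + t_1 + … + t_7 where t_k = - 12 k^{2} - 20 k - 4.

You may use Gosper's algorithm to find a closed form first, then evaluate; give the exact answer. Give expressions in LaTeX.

Σ = -2272

Step 1: r(k) = (3*k**2 + 11*k + 9)/(3*k**2 + 5*k + 1).
So A=1 and B=1, with C=k**2 + 5*k/3 + 1/3.
Solve (1)·f(k+1) − (1)·f(k) = k**2 + 5*k/3 + 1/3.
Degrees (0,0,2) ⇒ d ≤ 3.
Coefficient equations give f(k) = k*(k**2 + k - 1)/3.
Get s_k = R·t_k = 4*k*(-k**2 - k + 1) with R(k) = B(k−1)f(k)/C(k) = k*(k**2 + k - 1)/(3*k**2 + 5*k + 1).
s_(k+1) − s_k = -12*k**2 - 20*k - 4 = t_k.
Σ_(k=0)^(7) t_k = s_(8) − s_(0) = -2272 − (0) = -2272.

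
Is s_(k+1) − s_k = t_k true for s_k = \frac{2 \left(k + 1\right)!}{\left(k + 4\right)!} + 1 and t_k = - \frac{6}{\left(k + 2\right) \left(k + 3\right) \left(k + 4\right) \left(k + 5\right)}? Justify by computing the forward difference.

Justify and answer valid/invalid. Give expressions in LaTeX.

s_(k+1) = 2*factorial(k + 2)/factorial(k + 5) + 1
s_(k+1) − s_k = -6/((k + 2)*(k + 3)*(k + 4)*(k + 5))
(s_(k+1) − s_k) − t_k = 0

valid; difference matches t_k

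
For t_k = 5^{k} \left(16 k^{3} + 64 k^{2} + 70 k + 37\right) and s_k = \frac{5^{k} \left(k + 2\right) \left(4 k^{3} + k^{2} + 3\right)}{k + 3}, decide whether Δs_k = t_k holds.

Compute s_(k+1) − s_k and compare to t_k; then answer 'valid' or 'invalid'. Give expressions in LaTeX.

s_(k+1) = 5**(k + 1)*(k + 3)*(4*(k + 1)**3 + (k + 1)**2 + 3)/(k + 4)
s_(k+1) − s_k = 5**k*(16*k**5 + 160*k**4 + 602*k**3 + 1034*k**2 + 852*k + 336)/(k**2 + 7*k + 12)
(s_(k+1) − s_k) − t_k = 5**k*(-16*k**4 - 108*k**3 - 261*k**2 - 247*k - 108)/(k**2 + 7*k + 12)

Invalid: residual \frac{5^{k} \left(- 16 k^{4} - 108 k^{3} - 261 k^{2} - 247 k - 108\right)}{k^{2} + 7 k + 12} ≠ 0.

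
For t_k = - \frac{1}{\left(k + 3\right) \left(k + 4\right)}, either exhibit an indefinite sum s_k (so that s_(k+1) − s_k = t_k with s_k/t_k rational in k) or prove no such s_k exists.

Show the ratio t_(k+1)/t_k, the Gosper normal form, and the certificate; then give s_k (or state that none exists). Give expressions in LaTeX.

s_k = - \frac{k}{3 k + 9}

r(k) = (k + 3)/(k + 5) after simplifying.
A = k + 3, B = k + 5, C = 1.
Need (k + 3)·f(k+1) − (k + 4)·f(k) = 1.
Bound: deg f ≤ 1.
Match coefficients ⇒ f(k) = k/3.
Get s_k = R·t_k = -k/(3*k + 9) with R(k) = B(k−1)f(k)/C(k) = k*(k + 4)/3.
s_(k+1) − s_k = -1/(k**2 + 7*k + 12) = t_k.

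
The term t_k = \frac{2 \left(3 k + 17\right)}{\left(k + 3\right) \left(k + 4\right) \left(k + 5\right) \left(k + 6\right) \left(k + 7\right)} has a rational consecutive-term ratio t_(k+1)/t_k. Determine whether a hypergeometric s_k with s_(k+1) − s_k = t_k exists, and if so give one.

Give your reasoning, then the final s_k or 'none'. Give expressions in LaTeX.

The ratio is (k + 3)*(3*k + 20)/((k + 8)*(3*k + 17)).
Gosper form: A/B · C(k+1)/C(k) with A=k + 3, B=k + 8, C=k + 17/3.
f must satisfy (k + 3)·f(k+1) − (k + 7)·f(k) = k + 17/3.
Degrees (1,1,1) ⇒ d ≤ 4.
A polynomial solution: f(k) = k*(k + 5)*(k**2 + 13*k + 54)/216.
Then R = B(k−1)f/C = k*(k + 5)*(k + 7)*(k**2 + 13*k + 54)/(72*(3*k + 17)), so s_k = R(k)·t_k = k*(k**2 + 13*k + 54)/(36*(k**3 + 13*k**2 + 54*k + 72)).
Check: Δs_k = 2*(3*k + 17)/(k**5 + 25*k**4 + 245*k**3 + 1175*k**2 + 2754*k + 2520). ✓

s_k = \frac{k \left(k^{2} + 13 k + 54\right)}{36 \left(k^{3} + 13 k^{2} + 54 k + 72\right)}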